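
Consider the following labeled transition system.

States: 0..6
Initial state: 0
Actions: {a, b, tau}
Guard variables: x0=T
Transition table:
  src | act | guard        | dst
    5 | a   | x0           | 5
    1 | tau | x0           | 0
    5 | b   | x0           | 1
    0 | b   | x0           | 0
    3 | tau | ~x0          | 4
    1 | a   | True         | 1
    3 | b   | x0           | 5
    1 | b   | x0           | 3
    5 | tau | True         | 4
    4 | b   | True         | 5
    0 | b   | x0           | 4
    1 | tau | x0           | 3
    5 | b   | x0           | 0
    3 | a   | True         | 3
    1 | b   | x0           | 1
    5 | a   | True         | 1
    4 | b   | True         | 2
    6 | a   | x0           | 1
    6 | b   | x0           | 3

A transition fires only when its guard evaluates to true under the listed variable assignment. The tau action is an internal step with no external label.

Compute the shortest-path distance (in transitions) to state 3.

Answer: 4

Analysis:
Layered search for 3:
  depth 0: {0}
  depth 1: {4}
  depth 2: {2,5}
  depth 3: {1}
  depth 4: {3}
3 enters at depth 4; path b·b·a·b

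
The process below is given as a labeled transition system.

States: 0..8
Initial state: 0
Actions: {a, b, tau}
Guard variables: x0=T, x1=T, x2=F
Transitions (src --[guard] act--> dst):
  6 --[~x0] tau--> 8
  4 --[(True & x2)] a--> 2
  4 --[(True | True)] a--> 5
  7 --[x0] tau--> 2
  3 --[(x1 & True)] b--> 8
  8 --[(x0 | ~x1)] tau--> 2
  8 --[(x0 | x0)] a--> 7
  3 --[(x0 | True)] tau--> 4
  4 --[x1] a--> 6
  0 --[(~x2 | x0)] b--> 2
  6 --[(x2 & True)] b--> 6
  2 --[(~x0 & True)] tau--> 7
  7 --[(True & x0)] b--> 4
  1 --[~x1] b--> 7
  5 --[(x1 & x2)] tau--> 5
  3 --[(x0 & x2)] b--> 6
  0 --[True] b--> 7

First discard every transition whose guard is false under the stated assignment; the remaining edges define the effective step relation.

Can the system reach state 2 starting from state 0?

Answer: REACHABLE

Working:
After dropping false guards: 10 live edges.
depth 0: {0}
depth 1: {2,7}  total {0,2,7}
depth 2: {4}  total {0,2,4,7}
depth 3: {5,6}  total {0,2,4,5,6,7}
R = {0,2,4,5,6,7}
witness 2: b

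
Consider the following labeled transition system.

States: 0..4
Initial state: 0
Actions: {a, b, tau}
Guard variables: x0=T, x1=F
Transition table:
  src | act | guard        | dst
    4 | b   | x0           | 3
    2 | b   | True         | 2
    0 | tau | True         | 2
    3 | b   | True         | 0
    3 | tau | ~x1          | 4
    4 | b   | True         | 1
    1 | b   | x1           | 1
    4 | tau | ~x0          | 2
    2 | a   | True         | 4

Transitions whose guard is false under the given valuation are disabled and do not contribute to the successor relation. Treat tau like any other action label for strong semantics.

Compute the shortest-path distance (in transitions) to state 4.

BFS to 4:
  Layer 0: {0}
  Layer 1: {2}
  Layer 2: {4}
4 enters at depth 2; path tau·a

Answer: 2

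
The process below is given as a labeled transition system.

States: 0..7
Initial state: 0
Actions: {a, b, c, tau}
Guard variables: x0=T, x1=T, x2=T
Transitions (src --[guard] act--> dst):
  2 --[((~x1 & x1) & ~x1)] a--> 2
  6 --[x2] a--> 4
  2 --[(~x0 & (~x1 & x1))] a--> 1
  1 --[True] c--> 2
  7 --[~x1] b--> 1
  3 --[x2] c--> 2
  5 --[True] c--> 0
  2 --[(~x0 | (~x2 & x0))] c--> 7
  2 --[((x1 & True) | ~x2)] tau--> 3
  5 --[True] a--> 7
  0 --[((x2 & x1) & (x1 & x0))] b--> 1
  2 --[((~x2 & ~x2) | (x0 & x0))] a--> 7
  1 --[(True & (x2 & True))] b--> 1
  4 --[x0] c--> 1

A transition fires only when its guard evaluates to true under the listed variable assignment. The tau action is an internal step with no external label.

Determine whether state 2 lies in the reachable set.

Guard filter leaves 10 enabled edge(s).
depth 0: {0}
depth 1: {1}  total {0,1}
depth 2: {2}  total {0,1,2}
depth 3: {3,7}  total {0,1,2,3,7}
R = {0,1,2,3,7}
Path to 2: b·c

Answer: REACHABLE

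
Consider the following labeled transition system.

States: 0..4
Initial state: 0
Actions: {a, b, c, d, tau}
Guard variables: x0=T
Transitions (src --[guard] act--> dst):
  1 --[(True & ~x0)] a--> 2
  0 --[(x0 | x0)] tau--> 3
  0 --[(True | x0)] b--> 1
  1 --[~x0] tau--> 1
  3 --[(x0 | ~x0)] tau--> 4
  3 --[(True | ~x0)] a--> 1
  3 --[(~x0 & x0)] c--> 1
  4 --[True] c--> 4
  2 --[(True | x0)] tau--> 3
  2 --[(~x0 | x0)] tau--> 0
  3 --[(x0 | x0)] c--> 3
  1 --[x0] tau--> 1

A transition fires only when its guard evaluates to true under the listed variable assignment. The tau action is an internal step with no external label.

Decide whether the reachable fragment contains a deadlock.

Answer: DEADLOCK-FREE

Analysis:
Reachable = {0,1,3,4}
  0: b→1  tau→3  [deg 2]
  1: tau→1  [deg 1]
  3: a→1  c→3  tau→4  [deg 3]
  4: c→4  [deg 1]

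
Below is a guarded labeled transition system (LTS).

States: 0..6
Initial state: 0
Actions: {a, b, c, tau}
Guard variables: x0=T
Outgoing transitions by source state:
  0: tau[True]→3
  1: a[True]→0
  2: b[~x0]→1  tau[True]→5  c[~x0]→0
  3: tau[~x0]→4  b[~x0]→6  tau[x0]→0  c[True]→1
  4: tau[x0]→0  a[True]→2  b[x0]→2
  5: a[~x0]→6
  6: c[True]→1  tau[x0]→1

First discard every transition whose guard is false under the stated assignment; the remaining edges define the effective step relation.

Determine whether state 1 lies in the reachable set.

Guard filter leaves 10 enabled edge(s).
Layer 0: {0}
Layer 1: {3}  now seen {0,3}
Layer 2: {1}  now seen {0,1,3}
Reach set: {0,1,3}
trace reaching 1: tau·c

Answer: REACHABLE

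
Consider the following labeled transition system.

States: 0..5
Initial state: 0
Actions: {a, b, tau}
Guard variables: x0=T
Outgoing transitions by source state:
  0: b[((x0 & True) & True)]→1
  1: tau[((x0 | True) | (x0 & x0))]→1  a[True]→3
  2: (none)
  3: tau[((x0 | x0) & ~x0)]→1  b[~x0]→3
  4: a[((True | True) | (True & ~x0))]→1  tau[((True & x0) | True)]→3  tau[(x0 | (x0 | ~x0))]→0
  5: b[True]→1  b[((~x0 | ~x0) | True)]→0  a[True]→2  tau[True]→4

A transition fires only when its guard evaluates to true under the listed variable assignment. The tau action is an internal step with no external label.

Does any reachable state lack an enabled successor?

Answer: DEADLOCK at state 3

Analysis:
Reachable = {0,1,3}
  0: b→1  [1 out]
  1: a→3  tau→1  [2 out]
  3: ∅  [deadlock]
witness 3: b·a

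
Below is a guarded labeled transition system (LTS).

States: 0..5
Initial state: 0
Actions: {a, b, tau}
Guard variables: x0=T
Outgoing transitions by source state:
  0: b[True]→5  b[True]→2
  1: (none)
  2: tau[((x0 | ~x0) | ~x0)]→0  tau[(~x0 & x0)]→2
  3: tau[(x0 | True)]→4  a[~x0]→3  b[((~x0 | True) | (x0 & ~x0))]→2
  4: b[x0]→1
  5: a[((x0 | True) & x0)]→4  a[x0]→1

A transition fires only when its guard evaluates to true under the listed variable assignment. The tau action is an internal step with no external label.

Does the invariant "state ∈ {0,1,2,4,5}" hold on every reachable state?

Safe = {0,1,2,4,5}
R = {0,1,2,4,5}
  0: ✓
  1: ✓
  2: ✓
  4: ✓
  5: ✓

Answer: INVARIANT HOLDS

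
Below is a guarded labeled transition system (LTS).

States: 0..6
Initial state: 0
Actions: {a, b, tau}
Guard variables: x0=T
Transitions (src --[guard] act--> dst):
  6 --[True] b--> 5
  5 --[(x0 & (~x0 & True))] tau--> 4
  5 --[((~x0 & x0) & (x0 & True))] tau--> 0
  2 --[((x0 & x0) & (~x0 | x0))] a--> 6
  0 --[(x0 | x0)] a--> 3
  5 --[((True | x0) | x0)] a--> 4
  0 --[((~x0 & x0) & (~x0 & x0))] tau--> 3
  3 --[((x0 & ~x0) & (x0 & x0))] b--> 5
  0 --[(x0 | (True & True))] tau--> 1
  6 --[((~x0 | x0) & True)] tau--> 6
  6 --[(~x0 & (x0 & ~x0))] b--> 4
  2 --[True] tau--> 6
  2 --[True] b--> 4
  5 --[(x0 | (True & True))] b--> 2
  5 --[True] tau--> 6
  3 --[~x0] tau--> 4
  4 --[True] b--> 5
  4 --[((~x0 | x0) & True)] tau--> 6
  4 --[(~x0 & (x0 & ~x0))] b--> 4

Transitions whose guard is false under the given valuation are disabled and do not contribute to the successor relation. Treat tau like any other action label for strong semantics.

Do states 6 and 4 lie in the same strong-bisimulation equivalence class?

Bisimulation quotient by refinement:
  π0 = {{0,1,2,3,4,5,6}}
  π1 = {{0},{1,3},{2,5},{4,6}}
  π2 = {{0},{1,3},{2},{4,6},{5}}
5 equivalence class(es) (converged in 3)
class of 6: {4,6}; class of 4: {4,6}

Answer: BISIMILAR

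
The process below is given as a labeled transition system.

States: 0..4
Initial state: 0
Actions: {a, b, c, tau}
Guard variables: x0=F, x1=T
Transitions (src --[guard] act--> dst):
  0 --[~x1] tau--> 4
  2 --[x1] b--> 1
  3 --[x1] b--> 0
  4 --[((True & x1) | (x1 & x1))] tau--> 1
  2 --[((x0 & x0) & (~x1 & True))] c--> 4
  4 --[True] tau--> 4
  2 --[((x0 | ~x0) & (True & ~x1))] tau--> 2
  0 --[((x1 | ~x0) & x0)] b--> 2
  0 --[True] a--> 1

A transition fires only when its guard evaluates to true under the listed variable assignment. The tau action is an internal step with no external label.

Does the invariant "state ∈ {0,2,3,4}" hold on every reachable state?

Answer: INVARIANT VIOLATED at state 1

Analysis:
Inv-set: {0,2,3,4}
Reach set: {0,1}
  0: safe
  1: VIOLATES
reach 1 via a — violates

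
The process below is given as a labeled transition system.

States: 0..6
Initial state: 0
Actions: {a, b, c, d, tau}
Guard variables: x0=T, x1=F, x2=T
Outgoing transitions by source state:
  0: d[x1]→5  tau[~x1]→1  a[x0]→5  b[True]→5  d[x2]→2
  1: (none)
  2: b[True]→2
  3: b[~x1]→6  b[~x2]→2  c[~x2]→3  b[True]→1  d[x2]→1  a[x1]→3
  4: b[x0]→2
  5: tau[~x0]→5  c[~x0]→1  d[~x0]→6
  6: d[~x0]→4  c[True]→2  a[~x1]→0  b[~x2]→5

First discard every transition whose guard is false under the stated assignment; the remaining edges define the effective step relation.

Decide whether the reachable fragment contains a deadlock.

Answer: DEADLOCK at state 1

Working:
Reachable = {0,1,2,5}
  0: a→5  b→5  d→2  tau→1  [4 exit(s)]
  1: ∅  [deadlock]
  2: b→2  [1 exit(s)]
  5: ∅  [deadlock]
trace reaching 1: tau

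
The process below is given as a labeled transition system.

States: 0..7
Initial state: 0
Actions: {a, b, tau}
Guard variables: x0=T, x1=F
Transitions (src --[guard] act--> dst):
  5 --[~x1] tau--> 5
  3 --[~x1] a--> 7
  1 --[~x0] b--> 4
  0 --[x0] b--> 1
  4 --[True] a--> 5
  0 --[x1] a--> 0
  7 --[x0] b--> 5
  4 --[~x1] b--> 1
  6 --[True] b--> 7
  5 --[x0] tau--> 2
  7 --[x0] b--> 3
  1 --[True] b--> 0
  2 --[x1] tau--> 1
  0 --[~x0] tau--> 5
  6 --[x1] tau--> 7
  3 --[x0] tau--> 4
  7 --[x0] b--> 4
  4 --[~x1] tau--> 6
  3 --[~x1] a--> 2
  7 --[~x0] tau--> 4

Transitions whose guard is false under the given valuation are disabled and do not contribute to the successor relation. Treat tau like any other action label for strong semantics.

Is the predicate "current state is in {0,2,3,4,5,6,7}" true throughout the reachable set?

Answer: INVARIANT VIOLATED at state 1

Analysis:
Allowed set {0,2,3,4,5,6,7}
R = {0,1}
  0: ok
  1: ✗ unsafe
witness against invariant: b → 1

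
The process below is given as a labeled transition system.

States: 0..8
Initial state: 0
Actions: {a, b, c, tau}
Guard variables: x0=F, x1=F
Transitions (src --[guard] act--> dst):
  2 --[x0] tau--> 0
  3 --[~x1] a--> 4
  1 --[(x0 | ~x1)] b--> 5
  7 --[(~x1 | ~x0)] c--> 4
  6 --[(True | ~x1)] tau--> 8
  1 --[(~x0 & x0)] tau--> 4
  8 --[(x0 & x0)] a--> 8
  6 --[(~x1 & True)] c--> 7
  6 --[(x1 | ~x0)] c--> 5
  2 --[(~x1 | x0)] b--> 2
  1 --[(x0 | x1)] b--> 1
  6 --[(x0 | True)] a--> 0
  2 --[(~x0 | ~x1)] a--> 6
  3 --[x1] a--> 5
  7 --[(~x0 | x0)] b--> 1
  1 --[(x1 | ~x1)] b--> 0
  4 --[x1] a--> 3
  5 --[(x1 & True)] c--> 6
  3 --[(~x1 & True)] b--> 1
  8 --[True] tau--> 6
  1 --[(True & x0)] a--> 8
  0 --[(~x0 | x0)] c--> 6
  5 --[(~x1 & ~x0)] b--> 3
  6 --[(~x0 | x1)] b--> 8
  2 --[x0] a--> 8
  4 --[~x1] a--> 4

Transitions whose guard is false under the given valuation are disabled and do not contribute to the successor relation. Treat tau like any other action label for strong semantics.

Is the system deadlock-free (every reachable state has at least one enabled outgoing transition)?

Reachable = {0,1,3,4,5,6,7,8}
  0: c→6  [1 exit(s)]
  1: b→0  b→5  [2 exit(s)]
  3: a→4  b→1  [2 exit(s)]
  4: a→4  [1 exit(s)]
  5: b→3  [1 exit(s)]
  6: a→0  b→8  c→5  c→7  tau→8  [5 exit(s)]
  7: b→1  c→4  [2 exit(s)]
  8: tau→6  [1 exit(s)]

Answer: DEADLOCK-FREE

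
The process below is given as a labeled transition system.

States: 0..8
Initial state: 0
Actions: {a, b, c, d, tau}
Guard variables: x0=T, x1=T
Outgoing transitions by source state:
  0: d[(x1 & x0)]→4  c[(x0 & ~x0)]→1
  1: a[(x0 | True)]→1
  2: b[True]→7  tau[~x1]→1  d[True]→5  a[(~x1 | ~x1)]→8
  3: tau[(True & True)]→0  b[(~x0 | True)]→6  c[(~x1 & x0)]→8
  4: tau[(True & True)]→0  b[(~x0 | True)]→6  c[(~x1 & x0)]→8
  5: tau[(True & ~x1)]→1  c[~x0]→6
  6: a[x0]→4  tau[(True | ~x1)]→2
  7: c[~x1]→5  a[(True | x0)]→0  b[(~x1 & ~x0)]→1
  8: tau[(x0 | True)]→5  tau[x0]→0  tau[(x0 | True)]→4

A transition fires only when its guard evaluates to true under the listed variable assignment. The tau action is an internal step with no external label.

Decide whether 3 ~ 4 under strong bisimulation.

Bisimulation quotient by refinement:
  round 0: {{0,1,2,3,4,5,6,7,8}}
  round 1: {{0},{1,7},{2},{3,4},{5},{6},{8}}
  round 2: {{0},{1},{2},{3,4},{5},{6},{7},{8}}
Fixed point at round 3; 8 class(es).
3∈{3,4}, 4∈{3,4}

Answer: BISIMILAR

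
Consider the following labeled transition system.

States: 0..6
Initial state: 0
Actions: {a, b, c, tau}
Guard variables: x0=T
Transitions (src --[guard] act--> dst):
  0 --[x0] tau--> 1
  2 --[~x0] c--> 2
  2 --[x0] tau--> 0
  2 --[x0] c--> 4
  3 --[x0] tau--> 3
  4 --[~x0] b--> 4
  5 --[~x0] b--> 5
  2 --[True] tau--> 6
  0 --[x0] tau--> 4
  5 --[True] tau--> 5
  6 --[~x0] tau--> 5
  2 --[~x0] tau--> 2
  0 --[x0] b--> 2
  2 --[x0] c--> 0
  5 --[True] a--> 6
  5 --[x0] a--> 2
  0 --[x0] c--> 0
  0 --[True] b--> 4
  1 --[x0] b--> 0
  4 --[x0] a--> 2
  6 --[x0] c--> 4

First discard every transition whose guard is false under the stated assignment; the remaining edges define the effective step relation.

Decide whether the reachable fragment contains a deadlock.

R = {0,1,2,4,6}
  0: b→2  b→4  c→0  tau→1  tau→4  [5 out]
  1: b→0  [1 out]
  2: c→0  c→4  tau→0  tau→6  [4 out]
  4: a→2  [1 out]
  6: c→4  [1 out]

Answer: DEADLOCK-FREE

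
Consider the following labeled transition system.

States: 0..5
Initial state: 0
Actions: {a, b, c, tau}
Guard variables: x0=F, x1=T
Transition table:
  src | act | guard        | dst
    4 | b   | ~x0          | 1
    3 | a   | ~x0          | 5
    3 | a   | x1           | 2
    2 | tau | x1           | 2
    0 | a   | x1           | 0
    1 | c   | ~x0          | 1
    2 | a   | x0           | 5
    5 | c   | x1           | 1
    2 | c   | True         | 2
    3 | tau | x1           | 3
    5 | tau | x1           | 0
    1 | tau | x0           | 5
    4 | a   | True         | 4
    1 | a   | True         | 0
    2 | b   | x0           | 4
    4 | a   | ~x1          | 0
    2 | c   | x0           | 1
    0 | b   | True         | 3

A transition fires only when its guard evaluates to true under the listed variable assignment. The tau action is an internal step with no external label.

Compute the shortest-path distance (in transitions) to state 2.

Answer: 2

Trace:
BFS to 2:
  L0 = {0}
  L1 = {3}
  L2 = {2,5}
2 enters at depth 2; path b·a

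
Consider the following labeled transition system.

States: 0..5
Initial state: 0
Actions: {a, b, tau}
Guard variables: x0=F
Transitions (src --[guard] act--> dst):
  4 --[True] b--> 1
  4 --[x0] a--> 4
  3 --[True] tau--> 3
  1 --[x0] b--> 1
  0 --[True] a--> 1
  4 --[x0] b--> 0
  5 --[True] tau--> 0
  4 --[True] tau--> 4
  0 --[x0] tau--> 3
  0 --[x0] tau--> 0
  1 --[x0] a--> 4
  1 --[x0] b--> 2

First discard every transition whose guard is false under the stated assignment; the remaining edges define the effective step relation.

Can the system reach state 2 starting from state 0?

Answer: UNREACHABLE

Trace:
5 transition(s) survive guard evaluation.
L0 = {0}
L1 = {1}  cumulative {0,1}
Reachable = {0,1}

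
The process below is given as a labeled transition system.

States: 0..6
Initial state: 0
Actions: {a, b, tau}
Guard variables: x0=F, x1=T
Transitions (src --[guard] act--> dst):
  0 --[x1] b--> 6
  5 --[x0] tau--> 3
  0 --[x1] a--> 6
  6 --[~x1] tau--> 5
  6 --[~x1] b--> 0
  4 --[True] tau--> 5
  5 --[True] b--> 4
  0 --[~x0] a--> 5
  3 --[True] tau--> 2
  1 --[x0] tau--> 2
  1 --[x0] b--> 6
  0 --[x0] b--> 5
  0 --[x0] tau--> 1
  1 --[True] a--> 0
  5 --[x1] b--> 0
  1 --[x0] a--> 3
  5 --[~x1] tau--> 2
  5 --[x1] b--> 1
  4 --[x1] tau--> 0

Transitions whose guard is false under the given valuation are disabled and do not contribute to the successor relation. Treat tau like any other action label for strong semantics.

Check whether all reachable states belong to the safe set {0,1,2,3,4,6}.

Answer: INVARIANT VIOLATED at state 5

Working:
Safe = {0,1,2,3,4,6}
Reach set: {0,1,4,5,6}
  0: ✓
  1: ✓
  4: ✓
  5: outside
  6: ✓
reach 5 via a — violates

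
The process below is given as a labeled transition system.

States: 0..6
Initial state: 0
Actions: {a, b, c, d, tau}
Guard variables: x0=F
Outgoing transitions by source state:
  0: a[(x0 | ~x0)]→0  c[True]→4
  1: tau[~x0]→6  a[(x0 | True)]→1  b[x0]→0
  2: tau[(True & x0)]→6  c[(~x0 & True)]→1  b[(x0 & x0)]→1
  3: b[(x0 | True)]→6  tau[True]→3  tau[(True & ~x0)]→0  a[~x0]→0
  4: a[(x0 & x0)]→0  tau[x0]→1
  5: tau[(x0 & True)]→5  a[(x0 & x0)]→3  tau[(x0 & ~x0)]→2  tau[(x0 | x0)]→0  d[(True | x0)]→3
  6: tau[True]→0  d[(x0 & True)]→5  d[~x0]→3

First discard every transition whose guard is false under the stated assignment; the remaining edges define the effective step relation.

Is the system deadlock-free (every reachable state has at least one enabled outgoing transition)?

Answer: DEADLOCK at state 4

Working:
R = {0,4}
  0: a→0  c→4  [2 exit(s)]
  4: ∅  [deadlock]
Path to 4: c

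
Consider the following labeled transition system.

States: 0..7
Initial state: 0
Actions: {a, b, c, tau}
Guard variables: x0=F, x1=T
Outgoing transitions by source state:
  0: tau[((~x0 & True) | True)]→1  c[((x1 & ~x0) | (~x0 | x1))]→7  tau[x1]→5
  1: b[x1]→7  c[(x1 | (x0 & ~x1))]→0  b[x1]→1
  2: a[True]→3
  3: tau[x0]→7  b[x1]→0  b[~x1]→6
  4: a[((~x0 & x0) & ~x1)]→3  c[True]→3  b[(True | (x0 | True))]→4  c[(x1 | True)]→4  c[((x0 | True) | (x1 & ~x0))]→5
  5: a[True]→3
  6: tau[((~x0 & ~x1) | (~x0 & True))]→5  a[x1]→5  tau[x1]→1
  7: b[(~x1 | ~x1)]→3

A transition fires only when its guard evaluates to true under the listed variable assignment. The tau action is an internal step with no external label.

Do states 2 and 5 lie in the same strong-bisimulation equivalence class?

Answer: BISIMILAR

Trace:
Bisimulation quotient by refinement:
  P[0] = {{0,1,2,3,4,5,6,7}}
  P[1] = {{0},{1,4},{2,5},{3},{6},{7}}
  P[2] = {{0},{1},{2,5},{3},{4},{6},{7}}
Fixed point at round 3; 7 class(es).
2∈{2,5}, 5∈{2,5}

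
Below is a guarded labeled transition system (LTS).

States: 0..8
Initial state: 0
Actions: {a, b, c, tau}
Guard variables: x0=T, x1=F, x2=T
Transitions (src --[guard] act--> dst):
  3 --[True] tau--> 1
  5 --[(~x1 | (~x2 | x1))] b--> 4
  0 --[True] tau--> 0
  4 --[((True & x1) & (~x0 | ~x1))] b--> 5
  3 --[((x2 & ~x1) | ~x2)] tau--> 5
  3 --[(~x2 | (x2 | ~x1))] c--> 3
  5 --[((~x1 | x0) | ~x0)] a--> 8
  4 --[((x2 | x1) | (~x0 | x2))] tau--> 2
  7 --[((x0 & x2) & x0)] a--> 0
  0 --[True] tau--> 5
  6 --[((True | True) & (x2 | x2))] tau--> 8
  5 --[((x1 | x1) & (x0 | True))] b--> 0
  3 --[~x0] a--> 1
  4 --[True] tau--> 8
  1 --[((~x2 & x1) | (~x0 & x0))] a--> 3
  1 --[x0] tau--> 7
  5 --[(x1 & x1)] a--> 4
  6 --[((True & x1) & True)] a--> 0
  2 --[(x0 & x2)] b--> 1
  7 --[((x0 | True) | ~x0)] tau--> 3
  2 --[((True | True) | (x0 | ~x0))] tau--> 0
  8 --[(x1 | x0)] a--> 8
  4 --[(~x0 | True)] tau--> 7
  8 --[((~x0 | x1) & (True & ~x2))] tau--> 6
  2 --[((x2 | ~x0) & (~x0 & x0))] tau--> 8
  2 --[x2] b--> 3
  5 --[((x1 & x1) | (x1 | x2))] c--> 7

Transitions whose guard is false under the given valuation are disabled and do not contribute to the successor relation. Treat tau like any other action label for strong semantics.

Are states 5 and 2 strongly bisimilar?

Refine partition for ~:
  P[0] = {{0,1,2,3,4,5,6,7,8}}
  P[1] = {{0,1,4,6},{2},{3},{5},{7},{8}}
  P[2] = {{0},{1},{2},{3},{4},{5},{6},{7},{8}}
stable after 3 split(s): 9 block(s)
5∈{5}, 2∈{2}

Answer: NOT BISIMILAR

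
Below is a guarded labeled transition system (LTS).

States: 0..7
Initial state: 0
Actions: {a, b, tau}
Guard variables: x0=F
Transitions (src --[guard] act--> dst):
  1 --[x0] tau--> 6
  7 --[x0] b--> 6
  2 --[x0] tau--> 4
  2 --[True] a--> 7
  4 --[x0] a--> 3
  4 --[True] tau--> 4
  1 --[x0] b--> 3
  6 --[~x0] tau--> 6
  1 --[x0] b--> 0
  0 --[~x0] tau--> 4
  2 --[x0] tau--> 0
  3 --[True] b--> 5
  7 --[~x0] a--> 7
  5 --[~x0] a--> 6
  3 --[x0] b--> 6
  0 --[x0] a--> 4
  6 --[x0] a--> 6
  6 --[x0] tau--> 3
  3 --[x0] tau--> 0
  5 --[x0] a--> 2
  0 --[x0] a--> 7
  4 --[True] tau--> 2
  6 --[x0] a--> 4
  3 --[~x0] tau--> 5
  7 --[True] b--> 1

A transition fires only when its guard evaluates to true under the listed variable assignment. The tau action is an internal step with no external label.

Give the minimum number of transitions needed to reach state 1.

Answer: 4

Trace:
Breadth-first toward 1:
  L0 = {0}
  L1 = {4}
  L2 = {2}
  L3 = {7}
  L4 = {1}
1 enters at depth 4; path tau·tau·a·b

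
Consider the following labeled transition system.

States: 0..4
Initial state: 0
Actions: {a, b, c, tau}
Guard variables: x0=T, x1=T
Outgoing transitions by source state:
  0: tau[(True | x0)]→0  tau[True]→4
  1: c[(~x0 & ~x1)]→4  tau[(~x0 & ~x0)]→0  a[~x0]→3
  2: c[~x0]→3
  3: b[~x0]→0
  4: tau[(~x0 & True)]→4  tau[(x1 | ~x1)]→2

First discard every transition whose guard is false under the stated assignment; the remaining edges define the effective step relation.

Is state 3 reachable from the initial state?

Answer: UNREACHABLE

Analysis:
Guard filter leaves 3 enabled edge(s).
depth 0: {0}
depth 1: {4}  now seen {0,4}
depth 2: {2}  now seen {0,2,4}
R = {0,2,4}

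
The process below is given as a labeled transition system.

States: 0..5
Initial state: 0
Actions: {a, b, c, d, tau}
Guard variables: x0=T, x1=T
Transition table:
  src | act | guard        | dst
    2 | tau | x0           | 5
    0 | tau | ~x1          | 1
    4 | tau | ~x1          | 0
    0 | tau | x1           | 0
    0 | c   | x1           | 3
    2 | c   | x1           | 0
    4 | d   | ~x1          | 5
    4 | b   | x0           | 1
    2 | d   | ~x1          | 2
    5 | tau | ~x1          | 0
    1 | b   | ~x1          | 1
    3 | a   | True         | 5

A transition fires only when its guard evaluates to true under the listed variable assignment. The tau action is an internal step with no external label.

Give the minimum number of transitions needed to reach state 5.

Layered search for 5:
  depth 0: {0}
  depth 1: {3}
  depth 2: {5}
5 enters at depth 2; path c·a

Answer: 2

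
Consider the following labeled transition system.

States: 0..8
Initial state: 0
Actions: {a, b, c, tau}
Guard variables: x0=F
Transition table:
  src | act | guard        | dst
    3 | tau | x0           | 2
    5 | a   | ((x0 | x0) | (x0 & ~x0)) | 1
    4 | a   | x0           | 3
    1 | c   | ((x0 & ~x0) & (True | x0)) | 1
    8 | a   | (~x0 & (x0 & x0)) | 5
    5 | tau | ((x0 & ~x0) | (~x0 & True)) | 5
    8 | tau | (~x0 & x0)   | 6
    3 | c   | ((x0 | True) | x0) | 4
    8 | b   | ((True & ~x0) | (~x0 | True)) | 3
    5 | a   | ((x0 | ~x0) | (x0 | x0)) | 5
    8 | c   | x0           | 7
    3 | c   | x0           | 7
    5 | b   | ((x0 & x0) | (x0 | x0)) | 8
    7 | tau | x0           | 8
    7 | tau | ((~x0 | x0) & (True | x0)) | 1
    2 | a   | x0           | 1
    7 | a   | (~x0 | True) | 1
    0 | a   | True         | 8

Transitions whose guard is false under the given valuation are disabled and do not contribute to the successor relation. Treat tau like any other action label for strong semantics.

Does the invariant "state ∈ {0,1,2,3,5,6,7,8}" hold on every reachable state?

Safe = {0,1,2,3,5,6,7,8}
Reachable = {0,3,4,8}
  0: safe
  3: safe
  4: VIOLATES
  8: safe
witness against invariant: a·b·c → 4

Answer: INVARIANT VIOLATED at state 4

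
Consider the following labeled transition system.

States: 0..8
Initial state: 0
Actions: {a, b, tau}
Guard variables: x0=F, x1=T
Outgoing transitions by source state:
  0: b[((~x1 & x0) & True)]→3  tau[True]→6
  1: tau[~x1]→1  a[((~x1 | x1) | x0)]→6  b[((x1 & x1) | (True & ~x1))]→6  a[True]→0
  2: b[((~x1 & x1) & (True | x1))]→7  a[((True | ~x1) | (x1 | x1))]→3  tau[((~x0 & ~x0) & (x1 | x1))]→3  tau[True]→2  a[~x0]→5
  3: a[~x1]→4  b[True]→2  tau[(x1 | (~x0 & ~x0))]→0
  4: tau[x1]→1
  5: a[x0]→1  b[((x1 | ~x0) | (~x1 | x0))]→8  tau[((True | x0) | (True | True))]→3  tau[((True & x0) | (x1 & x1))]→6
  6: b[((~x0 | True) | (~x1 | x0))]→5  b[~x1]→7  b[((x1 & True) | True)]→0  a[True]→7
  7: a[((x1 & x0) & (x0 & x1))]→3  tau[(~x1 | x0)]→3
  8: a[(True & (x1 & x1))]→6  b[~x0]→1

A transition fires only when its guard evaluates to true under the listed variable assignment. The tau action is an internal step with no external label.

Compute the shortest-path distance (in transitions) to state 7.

Answer: 2

Working:
Layered search for 7:
  L0 = {0}
  L1 = {6}
  L2 = {5,7}
depth(7)=2, e.g. tau·a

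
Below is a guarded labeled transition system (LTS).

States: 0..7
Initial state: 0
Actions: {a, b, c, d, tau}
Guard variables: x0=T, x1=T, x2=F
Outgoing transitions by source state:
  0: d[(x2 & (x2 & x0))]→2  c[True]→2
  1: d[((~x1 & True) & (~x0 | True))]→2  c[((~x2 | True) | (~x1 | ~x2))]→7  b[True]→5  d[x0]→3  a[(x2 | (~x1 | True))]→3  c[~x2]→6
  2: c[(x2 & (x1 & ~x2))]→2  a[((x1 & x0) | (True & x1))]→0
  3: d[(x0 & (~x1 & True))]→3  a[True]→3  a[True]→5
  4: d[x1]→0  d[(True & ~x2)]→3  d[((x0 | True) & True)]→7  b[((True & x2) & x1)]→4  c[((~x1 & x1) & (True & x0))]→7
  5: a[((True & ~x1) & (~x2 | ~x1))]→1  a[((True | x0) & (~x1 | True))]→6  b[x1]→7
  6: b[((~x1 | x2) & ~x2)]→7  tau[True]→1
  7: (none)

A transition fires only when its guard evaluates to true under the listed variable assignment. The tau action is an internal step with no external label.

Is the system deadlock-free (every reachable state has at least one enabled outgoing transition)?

Answer: DEADLOCK-FREE

Working:
R = {0,2}
  0: c→2  [1 out]
  2: a→0  [1 out]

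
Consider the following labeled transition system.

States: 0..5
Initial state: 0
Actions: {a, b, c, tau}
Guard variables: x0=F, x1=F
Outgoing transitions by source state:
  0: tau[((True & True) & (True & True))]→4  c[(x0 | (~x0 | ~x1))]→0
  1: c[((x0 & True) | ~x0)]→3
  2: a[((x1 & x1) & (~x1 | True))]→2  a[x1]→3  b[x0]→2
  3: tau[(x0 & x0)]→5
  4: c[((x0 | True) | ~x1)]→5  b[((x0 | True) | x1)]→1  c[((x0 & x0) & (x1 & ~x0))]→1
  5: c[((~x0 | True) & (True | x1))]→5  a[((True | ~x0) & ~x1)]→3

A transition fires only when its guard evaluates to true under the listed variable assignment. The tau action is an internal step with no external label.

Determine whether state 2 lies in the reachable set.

After dropping false guards: 7 live edges.
Layer 0: {0}
Layer 1: {4}  cumulative {0,4}
Layer 2: {1,5}  cumulative {0,1,4,5}
Layer 3: {3}  cumulative {0,1,3,4,5}
Reachable = {0,1,3,4,5}

Answer: UNREACHABLE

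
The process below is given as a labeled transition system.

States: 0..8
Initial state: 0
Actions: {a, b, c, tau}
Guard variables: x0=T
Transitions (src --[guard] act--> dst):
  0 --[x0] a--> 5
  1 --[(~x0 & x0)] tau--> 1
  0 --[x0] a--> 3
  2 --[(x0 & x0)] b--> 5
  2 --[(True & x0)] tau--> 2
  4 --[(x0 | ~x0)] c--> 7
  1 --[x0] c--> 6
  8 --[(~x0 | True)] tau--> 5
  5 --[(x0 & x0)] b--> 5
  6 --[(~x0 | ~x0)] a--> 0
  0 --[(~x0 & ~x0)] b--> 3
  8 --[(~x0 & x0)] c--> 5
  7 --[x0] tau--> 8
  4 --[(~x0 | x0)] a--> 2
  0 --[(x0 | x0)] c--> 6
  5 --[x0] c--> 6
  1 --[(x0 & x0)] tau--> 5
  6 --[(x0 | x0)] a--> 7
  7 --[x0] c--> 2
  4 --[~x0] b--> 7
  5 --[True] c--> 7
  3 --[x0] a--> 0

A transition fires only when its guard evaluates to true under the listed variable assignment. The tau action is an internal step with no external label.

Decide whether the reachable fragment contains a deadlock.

R = {0,2,3,5,6,7,8}
  0: a→3  a→5  c→6  [deg 3]
  2: b→5  tau→2  [deg 2]
  3: a→0  [deg 1]
  5: b→5  c→6  c→7  [deg 3]
  6: a→7  [deg 1]
  7: c→2  tau→8  [deg 2]
  8: tau→5  [deg 1]

Answer: DEADLOCK-FREE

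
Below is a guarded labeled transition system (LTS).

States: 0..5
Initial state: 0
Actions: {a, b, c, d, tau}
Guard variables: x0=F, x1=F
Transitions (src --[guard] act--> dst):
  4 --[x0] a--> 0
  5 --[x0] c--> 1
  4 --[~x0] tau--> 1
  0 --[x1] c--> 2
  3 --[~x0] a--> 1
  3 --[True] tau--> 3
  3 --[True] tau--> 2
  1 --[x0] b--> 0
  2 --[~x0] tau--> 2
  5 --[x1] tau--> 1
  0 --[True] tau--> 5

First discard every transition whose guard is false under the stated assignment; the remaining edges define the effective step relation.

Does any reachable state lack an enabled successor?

Reachable = {0,5}
  0: tau→5  [1 exit(s)]
  5: ∅  [no exit]
trace reaching 5: tau

Answer: DEADLOCK at state 5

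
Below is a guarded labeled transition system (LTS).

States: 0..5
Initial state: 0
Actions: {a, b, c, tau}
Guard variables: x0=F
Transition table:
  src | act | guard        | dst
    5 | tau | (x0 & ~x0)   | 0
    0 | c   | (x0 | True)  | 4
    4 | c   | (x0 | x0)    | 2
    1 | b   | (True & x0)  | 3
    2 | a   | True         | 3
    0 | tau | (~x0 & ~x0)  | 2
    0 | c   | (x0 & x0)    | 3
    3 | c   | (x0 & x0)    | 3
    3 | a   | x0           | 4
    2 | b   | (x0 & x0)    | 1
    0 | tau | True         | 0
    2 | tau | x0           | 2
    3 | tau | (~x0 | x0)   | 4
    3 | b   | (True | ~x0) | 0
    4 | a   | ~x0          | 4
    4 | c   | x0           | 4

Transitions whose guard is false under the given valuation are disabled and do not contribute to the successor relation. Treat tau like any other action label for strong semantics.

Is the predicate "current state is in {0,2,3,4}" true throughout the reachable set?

Inv-set: {0,2,3,4}
R = {0,2,3,4}
  0: ✓
  2: ✓
  3: ✓
  4: ✓

Answer: INVARIANT HOLDS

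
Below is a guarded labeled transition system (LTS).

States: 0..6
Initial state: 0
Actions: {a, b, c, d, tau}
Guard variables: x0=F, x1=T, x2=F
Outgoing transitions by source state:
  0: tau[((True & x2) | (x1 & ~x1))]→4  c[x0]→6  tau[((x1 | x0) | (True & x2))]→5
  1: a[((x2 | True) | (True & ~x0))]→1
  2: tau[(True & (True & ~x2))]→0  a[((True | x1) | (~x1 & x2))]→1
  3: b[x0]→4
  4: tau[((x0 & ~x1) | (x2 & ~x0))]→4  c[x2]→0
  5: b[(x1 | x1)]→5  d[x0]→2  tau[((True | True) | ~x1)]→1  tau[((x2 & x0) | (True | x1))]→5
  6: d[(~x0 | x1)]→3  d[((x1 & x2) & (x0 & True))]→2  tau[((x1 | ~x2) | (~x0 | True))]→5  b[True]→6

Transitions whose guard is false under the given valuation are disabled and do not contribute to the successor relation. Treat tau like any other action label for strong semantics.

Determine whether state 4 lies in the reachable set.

10 transition(s) survive guard evaluation.
depth 0: {0}
depth 1: {5}  now seen {0,5}
depth 2: {1}  now seen {0,1,5}
Reachable = {0,1,5}

Answer: UNREACHABLE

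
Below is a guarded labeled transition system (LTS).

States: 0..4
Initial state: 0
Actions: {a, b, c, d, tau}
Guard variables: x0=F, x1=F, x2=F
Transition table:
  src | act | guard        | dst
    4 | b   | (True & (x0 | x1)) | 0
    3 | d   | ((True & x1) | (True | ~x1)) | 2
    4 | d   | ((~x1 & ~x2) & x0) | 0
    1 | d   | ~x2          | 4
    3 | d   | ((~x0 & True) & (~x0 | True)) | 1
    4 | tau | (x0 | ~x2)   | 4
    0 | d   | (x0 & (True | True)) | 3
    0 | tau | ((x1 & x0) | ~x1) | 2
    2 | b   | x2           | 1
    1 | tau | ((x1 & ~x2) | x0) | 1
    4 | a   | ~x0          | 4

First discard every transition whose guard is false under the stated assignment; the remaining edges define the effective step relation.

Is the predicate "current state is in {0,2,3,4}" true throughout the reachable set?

Answer: INVARIANT HOLDS

Trace:
Allowed set {0,2,3,4}
Reach set: {0,2}
  0: ok
  2: ok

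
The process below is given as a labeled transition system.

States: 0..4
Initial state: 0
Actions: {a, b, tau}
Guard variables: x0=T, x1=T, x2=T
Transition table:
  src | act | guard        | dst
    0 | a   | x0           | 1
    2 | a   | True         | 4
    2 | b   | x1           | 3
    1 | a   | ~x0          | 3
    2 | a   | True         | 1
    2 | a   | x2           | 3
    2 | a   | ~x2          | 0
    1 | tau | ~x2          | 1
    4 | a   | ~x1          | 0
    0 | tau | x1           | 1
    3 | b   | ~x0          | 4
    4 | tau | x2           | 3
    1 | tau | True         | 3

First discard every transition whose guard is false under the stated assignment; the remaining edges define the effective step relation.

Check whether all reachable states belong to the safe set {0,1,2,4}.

Safe = {0,1,2,4}
Reachable = {0,1,3}
  0: ok
  1: ok
  3: VIOLATES
reach 3 via a·tau — violates

Answer: INVARIANT VIOLATED at state 3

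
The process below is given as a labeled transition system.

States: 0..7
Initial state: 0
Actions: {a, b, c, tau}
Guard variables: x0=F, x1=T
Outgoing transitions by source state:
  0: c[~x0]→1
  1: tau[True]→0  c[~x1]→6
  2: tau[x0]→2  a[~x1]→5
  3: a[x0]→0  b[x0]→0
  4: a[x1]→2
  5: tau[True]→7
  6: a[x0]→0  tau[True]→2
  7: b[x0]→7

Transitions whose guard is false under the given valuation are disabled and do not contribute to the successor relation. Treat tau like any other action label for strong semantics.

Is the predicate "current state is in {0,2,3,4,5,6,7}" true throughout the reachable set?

Answer: INVARIANT VIOLATED at state 1

Trace:
Allowed set {0,2,3,4,5,6,7}
R = {0,1}
  0: ✓
  1: ✗ unsafe
witness against invariant: c → 1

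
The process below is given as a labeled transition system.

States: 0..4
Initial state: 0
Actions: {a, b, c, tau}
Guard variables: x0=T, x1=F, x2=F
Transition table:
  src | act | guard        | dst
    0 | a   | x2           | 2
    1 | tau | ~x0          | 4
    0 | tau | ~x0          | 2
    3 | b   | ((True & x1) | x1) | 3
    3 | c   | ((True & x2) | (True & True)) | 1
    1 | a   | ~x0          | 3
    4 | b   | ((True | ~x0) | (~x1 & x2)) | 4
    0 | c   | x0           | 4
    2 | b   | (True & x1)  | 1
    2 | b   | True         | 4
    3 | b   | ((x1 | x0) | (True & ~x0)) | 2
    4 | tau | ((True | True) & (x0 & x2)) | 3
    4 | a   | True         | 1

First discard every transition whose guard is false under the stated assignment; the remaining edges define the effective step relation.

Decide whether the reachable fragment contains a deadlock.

Reachable = {0,1,4}
  0: c→4  [1 exit(s)]
  1: ∅  [no exit]
  4: a→1  b→4  [2 exit(s)]
witness 1: c·a

Answer: DEADLOCK at state 1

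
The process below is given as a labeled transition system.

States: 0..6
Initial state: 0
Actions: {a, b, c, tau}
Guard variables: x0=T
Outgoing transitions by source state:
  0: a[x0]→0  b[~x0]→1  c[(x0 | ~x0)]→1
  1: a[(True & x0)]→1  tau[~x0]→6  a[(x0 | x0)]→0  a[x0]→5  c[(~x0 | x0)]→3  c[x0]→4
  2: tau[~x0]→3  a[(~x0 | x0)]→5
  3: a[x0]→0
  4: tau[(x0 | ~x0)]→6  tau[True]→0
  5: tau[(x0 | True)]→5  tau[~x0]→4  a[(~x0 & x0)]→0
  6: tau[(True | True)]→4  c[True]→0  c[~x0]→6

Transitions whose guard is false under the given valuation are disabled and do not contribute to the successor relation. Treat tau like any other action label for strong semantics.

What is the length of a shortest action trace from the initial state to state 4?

Layered search for 4:
  depth 0: {0}
  depth 1: {1}
  depth 2: {3,4,5}
4 enters at depth 2; path c·c

Answer: 2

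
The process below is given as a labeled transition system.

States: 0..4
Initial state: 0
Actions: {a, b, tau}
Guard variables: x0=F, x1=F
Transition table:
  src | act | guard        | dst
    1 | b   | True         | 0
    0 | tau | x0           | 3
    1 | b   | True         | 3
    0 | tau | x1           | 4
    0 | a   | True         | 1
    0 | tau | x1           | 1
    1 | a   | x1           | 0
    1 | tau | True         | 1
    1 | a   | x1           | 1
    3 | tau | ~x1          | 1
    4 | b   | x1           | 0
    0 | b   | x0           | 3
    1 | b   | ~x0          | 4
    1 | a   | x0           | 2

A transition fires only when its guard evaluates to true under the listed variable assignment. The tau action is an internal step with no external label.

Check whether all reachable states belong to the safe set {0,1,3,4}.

Answer: INVARIANT HOLDS

Trace:
Inv-set: {0,1,3,4}
Reachable = {0,1,3,4}
  0: ✓
  1: ✓
  3: ✓
  4: ✓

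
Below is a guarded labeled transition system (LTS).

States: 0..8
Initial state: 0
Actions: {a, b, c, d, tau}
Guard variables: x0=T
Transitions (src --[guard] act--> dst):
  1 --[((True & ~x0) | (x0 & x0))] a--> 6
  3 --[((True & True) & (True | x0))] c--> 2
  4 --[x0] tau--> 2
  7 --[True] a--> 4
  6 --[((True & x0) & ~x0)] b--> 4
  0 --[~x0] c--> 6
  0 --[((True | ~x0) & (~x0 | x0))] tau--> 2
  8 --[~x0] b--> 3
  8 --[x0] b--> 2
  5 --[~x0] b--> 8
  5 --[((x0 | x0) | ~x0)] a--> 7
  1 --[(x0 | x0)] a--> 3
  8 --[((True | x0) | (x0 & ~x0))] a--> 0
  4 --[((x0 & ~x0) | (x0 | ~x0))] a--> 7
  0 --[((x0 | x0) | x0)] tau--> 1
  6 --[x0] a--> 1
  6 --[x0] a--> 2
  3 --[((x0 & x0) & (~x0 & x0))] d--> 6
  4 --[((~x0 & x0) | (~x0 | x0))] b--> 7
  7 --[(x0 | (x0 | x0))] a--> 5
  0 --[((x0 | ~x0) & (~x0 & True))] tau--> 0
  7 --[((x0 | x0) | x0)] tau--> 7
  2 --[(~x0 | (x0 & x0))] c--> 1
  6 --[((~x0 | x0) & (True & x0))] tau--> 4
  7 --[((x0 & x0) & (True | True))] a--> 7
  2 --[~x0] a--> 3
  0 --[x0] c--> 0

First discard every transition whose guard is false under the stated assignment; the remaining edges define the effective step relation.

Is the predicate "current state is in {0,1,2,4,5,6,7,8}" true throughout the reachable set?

Answer: INVARIANT VIOLATED at state 3

Analysis:
Inv-set: {0,1,2,4,5,6,7,8}
Reach set: {0,1,2,3,4,5,6,7}
  0: safe
  1: safe
  2: safe
  3: VIOLATES
  4: safe
  5: safe
  6: safe
  7: safe
reach 3 via tau·a — violates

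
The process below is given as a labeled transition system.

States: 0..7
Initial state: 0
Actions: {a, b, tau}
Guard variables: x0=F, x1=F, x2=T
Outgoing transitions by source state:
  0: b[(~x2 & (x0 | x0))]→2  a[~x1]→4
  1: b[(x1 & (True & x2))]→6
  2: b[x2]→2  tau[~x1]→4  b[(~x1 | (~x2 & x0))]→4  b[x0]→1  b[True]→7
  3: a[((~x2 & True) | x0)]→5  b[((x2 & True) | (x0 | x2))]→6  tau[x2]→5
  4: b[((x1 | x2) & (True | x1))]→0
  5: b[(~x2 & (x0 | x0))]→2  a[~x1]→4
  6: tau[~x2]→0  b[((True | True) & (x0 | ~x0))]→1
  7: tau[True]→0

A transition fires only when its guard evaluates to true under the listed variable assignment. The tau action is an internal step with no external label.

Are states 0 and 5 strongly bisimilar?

Answer: BISIMILAR

Working:
Bisimulation quotient by refinement:
  P[0] = {{0,1,2,3,4,5,6,7}}
  P[1] = {{0,5},{1},{2,3},{4,6},{7}}
  P[2] = {{0,5},{1},{2},{3},{4},{6},{7}}
7 equivalence class(es) (converged in 3)
class of 0: {0,5}; class of 5: {0,5}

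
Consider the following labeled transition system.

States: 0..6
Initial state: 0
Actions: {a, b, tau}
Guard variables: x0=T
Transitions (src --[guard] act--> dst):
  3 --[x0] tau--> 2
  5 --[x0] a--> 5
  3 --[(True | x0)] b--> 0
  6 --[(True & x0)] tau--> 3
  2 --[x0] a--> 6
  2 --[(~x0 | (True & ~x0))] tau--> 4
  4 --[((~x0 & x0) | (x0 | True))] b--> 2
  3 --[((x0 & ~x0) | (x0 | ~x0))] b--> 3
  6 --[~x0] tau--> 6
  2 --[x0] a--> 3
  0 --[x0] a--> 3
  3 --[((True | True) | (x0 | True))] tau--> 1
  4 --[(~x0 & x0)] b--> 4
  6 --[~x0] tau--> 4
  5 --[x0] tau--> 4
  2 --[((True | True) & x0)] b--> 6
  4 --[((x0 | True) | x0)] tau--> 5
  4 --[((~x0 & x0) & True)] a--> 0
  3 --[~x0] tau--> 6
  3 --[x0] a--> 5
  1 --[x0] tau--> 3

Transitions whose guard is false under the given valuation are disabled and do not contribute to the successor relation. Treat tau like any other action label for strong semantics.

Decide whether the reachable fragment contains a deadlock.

R = {0,1,2,3,4,5,6}
  0: a→3  [deg 1]
  1: tau→3  [deg 1]
  2: a→3  a→6  b→6  [deg 3]
  3: a→5  b→0  b→3  tau→1  tau→2  [deg 5]
  4: b→2  tau→5  [deg 2]
  5: a→5  tau→4  [deg 2]
  6: tau→3  [deg 1]

Answer: DEADLOCK-FREE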